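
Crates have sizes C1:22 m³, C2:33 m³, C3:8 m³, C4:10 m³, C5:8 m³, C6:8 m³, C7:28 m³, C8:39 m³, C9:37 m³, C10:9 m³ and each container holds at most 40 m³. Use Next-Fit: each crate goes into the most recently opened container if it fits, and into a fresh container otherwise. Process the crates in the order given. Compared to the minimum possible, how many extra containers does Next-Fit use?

1

Next-Fit: [22] [33] [8,10,8,8] [28] [39] [37] [9] → 7 containers.
Total size 202 m³; any packing needs at least ⌈202/40⌉ = 6 containers.
An optimal packing achieves that bound: [39] [37] [33] [28,10] [22,9,8] [8,8] → 6 containers.
Excess: 7 − 6 = 1.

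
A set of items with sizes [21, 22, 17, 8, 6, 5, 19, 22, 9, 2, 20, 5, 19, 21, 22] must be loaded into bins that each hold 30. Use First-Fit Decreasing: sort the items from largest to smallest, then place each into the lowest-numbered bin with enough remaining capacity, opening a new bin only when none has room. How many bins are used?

Sorted descending: 22, 22, 22, 21, 21, 20, 19, 19, 17, 9, 8, 6, 5, 5, 2.
Put 22 in bin 1; 8 remain.
Put 22 in bin 2; 8 remain.
Put 22 in bin 3; 8 remain.
Put 21 in bin 4; 9 remain.
Put 21 in bin 5; 9 remain.
Put 20 in bin 6; 10 remain.
Put 19 in bin 7; 11 remain.
Put 19 in bin 8; 11 remain.
Put 17 in bin 9; 13 remain.
Put 9 in bin 4; 0 remain.
Put 8 in bin 1; 0 remain.
Put 6 in bin 2; 2 remain.
Put 5 in bin 3; 3 remain.
Put 5 in bin 5; 4 remain.
Put 2 in bin 2; 0 remain.
Final bins: [22,8] [22,6,2] [22,5] [21,9] [21,5] [20] [19] [19] [17].

9 bins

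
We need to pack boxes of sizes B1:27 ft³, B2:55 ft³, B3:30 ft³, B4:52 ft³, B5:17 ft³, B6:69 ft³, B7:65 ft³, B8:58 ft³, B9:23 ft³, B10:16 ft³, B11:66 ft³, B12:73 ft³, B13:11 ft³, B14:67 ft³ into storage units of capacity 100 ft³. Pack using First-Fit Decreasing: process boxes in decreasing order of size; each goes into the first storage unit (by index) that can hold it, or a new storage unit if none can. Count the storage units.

Sorted descending: 73, 69, 67, 66, 65, 58, 55, 52, 30, 27, 23, 17, 16, 11.
Put 73 ft³ in storage unit 1; 27 ft³ remain.
Put 69 ft³ in storage unit 2; 31 ft³ remain.
Put 67 ft³ in storage unit 3; 33 ft³ remain.
Put 66 ft³ in storage unit 4; 34 ft³ remain.
Put 65 ft³ in storage unit 5; 35 ft³ remain.
Put 58 ft³ in storage unit 6; 42 ft³ remain.
Put 55 ft³ in storage unit 7; 45 ft³ remain.
Put 52 ft³ in storage unit 8; 48 ft³ remain.
Put 30 ft³ in storage unit 2; 1 ft³ remain.
Put 27 ft³ in storage unit 1; 0 ft³ remain.
Put 23 ft³ in storage unit 3; 10 ft³ remain.
Put 17 ft³ in storage unit 4; 17 ft³ remain.
Put 16 ft³ in storage unit 4; 1 ft³ remain.
Put 11 ft³ in storage unit 5; 24 ft³ remain.
Final storage units: [73,27] [69,30] [67,23] [66,17,16] [65,11] [58] [55] [52].

8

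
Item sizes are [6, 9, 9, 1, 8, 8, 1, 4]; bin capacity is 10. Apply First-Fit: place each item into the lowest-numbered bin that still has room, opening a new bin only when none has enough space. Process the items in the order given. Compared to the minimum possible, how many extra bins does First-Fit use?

First-Fit: [6,1,1] [9] [9] [8] [8] [4] → 6 bins.
Total size 46; any packing needs at least ⌈46/10⌉ = 5 bins.
An optimal packing achieves that bound: [9,1] [9,1] [8] [8] [6,4] → 5 bins.
Excess: 6 − 5 = 1.

1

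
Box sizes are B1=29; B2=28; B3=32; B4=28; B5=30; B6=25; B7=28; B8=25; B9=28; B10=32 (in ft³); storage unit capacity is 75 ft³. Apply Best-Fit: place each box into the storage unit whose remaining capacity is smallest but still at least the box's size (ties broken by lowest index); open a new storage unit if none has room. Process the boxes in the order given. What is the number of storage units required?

storage unit 1: place B1 (29 ft³), 46 ft³ left
storage unit 1: place B2 (28 ft³), 18 ft³ left
storage unit 2: place B3 (32 ft³), 43 ft³ left
storage unit 2: place B4 (28 ft³), 15 ft³ left
storage unit 3: place B5 (30 ft³), 45 ft³ left
storage unit 3: place B6 (25 ft³), 20 ft³ left
storage unit 4: place B7 (28 ft³), 47 ft³ left
storage unit 4: place B8 (25 ft³), 22 ft³ left
storage unit 5: place B9 (28 ft³), 47 ft³ left
storage unit 5: place B10 (32 ft³), 15 ft³ left

5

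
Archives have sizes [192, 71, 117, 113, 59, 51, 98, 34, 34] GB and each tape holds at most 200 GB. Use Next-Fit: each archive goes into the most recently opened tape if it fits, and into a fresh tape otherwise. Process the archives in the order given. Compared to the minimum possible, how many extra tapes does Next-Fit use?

1

Next-Fit: [192] [71,117] [113,59] [51,98,34] [34] → 5 tapes.
Total size 769 GB; any packing needs at least ⌈769/200⌉ = 4 tapes.
An optimal packing achieves that bound: [192] [117,71] [113,51,34] [98,59,34] → 4 tapes.
Excess: 5 − 4 = 1.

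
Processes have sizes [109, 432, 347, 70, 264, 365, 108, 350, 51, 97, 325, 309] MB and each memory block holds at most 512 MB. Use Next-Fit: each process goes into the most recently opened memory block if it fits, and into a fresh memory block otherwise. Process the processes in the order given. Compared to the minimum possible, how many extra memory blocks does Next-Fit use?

Next-Fit: [109] [432] [347,70] [264] [365,108] [350,51,97] [325] [309] → 8 memory blocks.
7 processes exceed 256 MB (half the capacity), and no two of those can share a memory block, so at least 7 memory blocks are needed.
An optimal packing achieves that bound: [432,70] [365,109] [350,108,51] [347,97] [325] [309] [264] → 7 memory blocks.
Excess: 8 − 7 = 1.

1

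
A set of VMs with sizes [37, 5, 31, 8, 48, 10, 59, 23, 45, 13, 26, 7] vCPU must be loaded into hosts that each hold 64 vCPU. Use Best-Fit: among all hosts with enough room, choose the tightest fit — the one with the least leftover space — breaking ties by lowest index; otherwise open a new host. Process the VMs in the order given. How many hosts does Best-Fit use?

6 hosts

host 1: place 37 vCPU, 27 vCPU left
host 1: place 5 vCPU, 22 vCPU left
host 2: place 31 vCPU, 33 vCPU left
host 1: place 8 vCPU, 14 vCPU left
host 3: place 48 vCPU, 16 vCPU left
host 1: place 10 vCPU, 4 vCPU left
host 4: place 59 vCPU, 5 vCPU left
host 2: place 23 vCPU, 10 vCPU left
host 5: place 45 vCPU, 19 vCPU left
host 3: place 13 vCPU, 3 vCPU left
host 6: place 26 vCPU, 38 vCPU left
host 2: place 7 vCPU, 3 vCPU left
Final hosts: [37,5,8,10] [31,23,7] [48,13] [59] [45] [26].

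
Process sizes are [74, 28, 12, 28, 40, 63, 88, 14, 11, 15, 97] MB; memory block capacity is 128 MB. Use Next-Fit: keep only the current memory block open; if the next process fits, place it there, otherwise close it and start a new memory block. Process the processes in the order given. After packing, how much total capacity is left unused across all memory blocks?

74 MB → memory block 1 (remaining 54 MB)
28 MB → memory block 1 (remaining 26 MB)
12 MB → memory block 1 (remaining 14 MB)
28 MB → memory block 2 (remaining 100 MB)
40 MB → memory block 2 (remaining 60 MB)
63 MB → memory block 3 (remaining 65 MB)
88 MB → memory block 4 (remaining 40 MB)
14 MB → memory block 4 (remaining 26 MB)
11 MB → memory block 4 (remaining 15 MB)
15 MB → memory block 4 (remaining 0 MB)
97 MB → memory block 5 (remaining 31 MB)
5 memory blocks × 128 MB = 640 MB; used 470 MB; unused 170 MB.

170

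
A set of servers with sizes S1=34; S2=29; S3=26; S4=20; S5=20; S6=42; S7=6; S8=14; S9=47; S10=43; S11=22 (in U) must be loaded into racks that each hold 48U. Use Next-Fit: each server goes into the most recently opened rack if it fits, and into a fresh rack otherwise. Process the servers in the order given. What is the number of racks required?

Put S1 (34U) in rack 1; 14U remain.
Put S2 (29U) in rack 2; 19U remain.
Put S3 (26U) in rack 3; 22U remain.
Put S4 (20U) in rack 3; 2U remain.
Put S5 (20U) in rack 4; 28U remain.
Put S6 (42U) in rack 5; 6U remain.
Put S7 (6U) in rack 5; 0U remain.
Put S8 (14U) in rack 6; 34U remain.
Put S9 (47U) in rack 7; 1U remain.
Put S10 (43U) in rack 8; 5U remain.
Put S11 (22U) in rack 9; 26U remain.
Final racks: [34] [29] [26,20] [20] [42,6] [14] [47] [43] [22].

9 racks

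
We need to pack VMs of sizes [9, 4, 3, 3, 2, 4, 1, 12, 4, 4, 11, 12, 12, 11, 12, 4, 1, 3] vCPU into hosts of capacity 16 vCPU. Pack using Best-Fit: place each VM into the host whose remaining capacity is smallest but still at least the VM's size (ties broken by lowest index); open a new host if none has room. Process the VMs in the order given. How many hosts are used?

8

Put 9 vCPU in host 1; 7 vCPU remain.
Put 4 vCPU in host 1; 3 vCPU remain.
Put 3 vCPU in host 1; 0 vCPU remain.
Put 3 vCPU in host 2; 13 vCPU remain.
Put 2 vCPU in host 2; 11 vCPU remain.
Put 4 vCPU in host 2; 7 vCPU remain.
Put 1 vCPU in host 2; 6 vCPU remain.
Put 12 vCPU in host 3; 4 vCPU remain.
Put 4 vCPU in host 3; 0 vCPU remain.
Put 4 vCPU in host 2; 2 vCPU remain.
Put 11 vCPU in host 4; 5 vCPU remain.
Put 12 vCPU in host 5; 4 vCPU remain.
Put 12 vCPU in host 6; 4 vCPU remain.
Put 11 vCPU in host 7; 5 vCPU remain.
Put 12 vCPU in host 8; 4 vCPU remain.
Put 4 vCPU in host 5; 0 vCPU remain.
Put 1 vCPU in host 2; 1 vCPU remain.
Put 3 vCPU in host 6; 1 vCPU remain.
Final hosts: [9,4,3] [3,2,4,1,4,1] [12,4] [11] [12,4] [12,3] [11] [12].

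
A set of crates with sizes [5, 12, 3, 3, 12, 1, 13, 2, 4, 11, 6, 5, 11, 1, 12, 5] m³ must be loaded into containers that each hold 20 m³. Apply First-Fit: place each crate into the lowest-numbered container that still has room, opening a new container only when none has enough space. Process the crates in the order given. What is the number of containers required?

container 1: place 5 m³, 15 m³ left
container 1: place 12 m³, 3 m³ left
container 1: place 3 m³, 0 m³ left
container 2: place 3 m³, 17 m³ left
container 2: place 12 m³, 5 m³ left
container 2: place 1 m³, 4 m³ left
container 3: place 13 m³, 7 m³ left
container 2: place 2 m³, 2 m³ left
container 3: place 4 m³, 3 m³ left
container 4: place 11 m³, 9 m³ left
container 4: place 6 m³, 3 m³ left
container 5: place 5 m³, 15 m³ left
container 5: place 11 m³, 4 m³ left
container 2: place 1 m³, 1 m³ left
container 6: place 12 m³, 8 m³ left
container 6: place 5 m³, 3 m³ left

6 containers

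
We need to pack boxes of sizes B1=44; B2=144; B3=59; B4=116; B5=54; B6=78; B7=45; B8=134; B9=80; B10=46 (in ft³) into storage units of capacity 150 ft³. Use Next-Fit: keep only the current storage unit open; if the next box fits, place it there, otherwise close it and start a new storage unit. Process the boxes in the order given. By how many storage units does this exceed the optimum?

2

Next-Fit: [44] [144] [59] [116] [54,78] [45] [134] [80,46] → 8 storage units.
Total size 800 ft³; any packing needs at least ⌈800/150⌉ = 6 storage units.
An optimal packing achieves that bound: [144] [134] [116] [80,59] [78,54] [46,45,44] → 6 storage units.
Excess: 8 − 6 = 2.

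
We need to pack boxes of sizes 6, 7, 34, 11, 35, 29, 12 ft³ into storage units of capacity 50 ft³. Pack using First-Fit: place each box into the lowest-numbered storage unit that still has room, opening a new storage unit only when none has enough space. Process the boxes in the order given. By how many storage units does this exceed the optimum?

First-Fit: [6,7,34] [11,35] [29,12] → 3 storage units.
Total size 134 ft³; any packing needs at least ⌈134/50⌉ = 3 storage units.
So 3 is already optimal.

0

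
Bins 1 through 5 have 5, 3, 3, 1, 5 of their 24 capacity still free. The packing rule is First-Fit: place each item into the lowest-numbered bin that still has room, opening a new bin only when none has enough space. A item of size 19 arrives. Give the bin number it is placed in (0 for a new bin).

0

No bin has ≥ 19 free, so a new bin is opened.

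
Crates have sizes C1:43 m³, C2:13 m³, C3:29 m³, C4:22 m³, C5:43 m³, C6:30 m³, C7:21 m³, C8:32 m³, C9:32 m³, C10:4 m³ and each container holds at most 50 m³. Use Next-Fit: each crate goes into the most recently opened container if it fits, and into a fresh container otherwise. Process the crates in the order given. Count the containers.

container 1: place C1 (43 m³), 7 m³ left
container 2: place C2 (13 m³), 37 m³ left
container 2: place C3 (29 m³), 8 m³ left
container 3: place C4 (22 m³), 28 m³ left
container 4: place C5 (43 m³), 7 m³ left
container 5: place C6 (30 m³), 20 m³ left
container 6: place C7 (21 m³), 29 m³ left
container 7: place C8 (32 m³), 18 m³ left
container 8: place C9 (32 m³), 18 m³ left
container 8: place C10 (4 m³), 14 m³ left

8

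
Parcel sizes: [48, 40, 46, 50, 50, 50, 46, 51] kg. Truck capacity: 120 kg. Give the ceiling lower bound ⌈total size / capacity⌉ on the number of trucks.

Total size = 48 + 40 + 46 + 50 + 50 + 50 + 46 + 51 = 381 kg.
⌈381 / 120⌉ = 4.

4 trucks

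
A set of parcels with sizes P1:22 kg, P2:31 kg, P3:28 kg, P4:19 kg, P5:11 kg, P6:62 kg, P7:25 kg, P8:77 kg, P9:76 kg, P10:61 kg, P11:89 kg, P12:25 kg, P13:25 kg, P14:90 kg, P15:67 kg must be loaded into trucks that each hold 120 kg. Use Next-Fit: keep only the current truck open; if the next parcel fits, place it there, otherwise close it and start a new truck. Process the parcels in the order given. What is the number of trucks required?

8 trucks

Put P1 (22 kg) in truck 1; 98 kg remain.
Put P2 (31 kg) in truck 1; 67 kg remain.
Put P3 (28 kg) in truck 1; 39 kg remain.
Put P4 (19 kg) in truck 1; 20 kg remain.
Put P5 (11 kg) in truck 1; 9 kg remain.
Put P6 (62 kg) in truck 2; 58 kg remain.
Put P7 (25 kg) in truck 2; 33 kg remain.
Put P8 (77 kg) in truck 3; 43 kg remain.
Put P9 (76 kg) in truck 4; 44 kg remain.
Put P10 (61 kg) in truck 5; 59 kg remain.
Put P11 (89 kg) in truck 6; 31 kg remain.
Put P12 (25 kg) in truck 6; 6 kg remain.
Put P13 (25 kg) in truck 7; 95 kg remain.
Put P14 (90 kg) in truck 7; 5 kg remain.
Put P15 (67 kg) in truck 8; 53 kg remain.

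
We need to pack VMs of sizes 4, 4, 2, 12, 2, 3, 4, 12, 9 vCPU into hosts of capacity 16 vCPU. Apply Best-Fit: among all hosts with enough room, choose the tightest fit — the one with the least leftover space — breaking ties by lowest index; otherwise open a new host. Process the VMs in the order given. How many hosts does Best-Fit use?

4

host 1: place 4 vCPU, 12 vCPU left
host 1: place 4 vCPU, 8 vCPU left
host 1: place 2 vCPU, 6 vCPU left
host 2: place 12 vCPU, 4 vCPU left
host 2: place 2 vCPU, 2 vCPU left
host 1: place 3 vCPU, 3 vCPU left
host 3: place 4 vCPU, 12 vCPU left
host 3: place 12 vCPU, 0 vCPU left
host 4: place 9 vCPU, 7 vCPU left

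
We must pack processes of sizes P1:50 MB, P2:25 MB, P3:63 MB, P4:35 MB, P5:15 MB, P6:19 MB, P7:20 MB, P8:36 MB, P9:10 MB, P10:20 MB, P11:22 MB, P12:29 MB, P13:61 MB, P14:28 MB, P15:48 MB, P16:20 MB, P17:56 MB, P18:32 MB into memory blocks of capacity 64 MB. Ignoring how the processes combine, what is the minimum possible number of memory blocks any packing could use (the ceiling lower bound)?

10

Total size = 50 + 25 + 63 + 35 + 15 + 19 + 20 + 36 + 10 + 20 + 22 + 29 + 61 + 28 + 48 + 20 + 56 + 32 = 589 MB.
⌈589 / 64⌉ = 10.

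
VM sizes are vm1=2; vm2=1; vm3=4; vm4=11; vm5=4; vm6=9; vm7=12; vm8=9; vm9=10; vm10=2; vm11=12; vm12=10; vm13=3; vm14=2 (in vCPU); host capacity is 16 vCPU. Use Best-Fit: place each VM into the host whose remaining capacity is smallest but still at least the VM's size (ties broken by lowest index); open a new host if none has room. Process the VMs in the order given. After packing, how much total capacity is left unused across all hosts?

Put vm1 (2 vCPU) in host 1; 14 vCPU remain.
Put vm2 (1 vCPU) in host 1; 13 vCPU remain.
Put vm3 (4 vCPU) in host 1; 9 vCPU remain.
Put vm4 (11 vCPU) in host 2; 5 vCPU remain.
Put vm5 (4 vCPU) in host 2; 1 vCPU remain.
Put vm6 (9 vCPU) in host 1; 0 vCPU remain.
Put vm7 (12 vCPU) in host 3; 4 vCPU remain.
Put vm8 (9 vCPU) in host 4; 7 vCPU remain.
Put vm9 (10 vCPU) in host 5; 6 vCPU remain.
Put vm10 (2 vCPU) in host 3; 2 vCPU remain.
Put vm11 (12 vCPU) in host 6; 4 vCPU remain.
Put vm12 (10 vCPU) in host 7; 6 vCPU remain.
Put vm13 (3 vCPU) in host 6; 1 vCPU remain.
Put vm14 (2 vCPU) in host 3; 0 vCPU remain.
7 hosts × 16 vCPU = 112 vCPU; used 91 vCPU; unused 21 vCPU.

21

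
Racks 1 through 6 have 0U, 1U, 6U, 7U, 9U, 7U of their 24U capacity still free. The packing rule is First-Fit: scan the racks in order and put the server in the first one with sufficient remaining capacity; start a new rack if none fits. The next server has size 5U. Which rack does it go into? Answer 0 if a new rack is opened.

Racks with room: rack 3 (6U), rack 4 (7U), rack 5 (9U), rack 6 (7U).
The first with room is rack 3.

3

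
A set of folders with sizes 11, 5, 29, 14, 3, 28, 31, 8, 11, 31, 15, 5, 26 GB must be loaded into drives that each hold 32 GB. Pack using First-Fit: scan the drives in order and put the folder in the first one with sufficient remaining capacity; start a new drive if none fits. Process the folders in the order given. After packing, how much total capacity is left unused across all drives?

39

drive 1: place 11 GB, 21 GB left
drive 1: place 5 GB, 16 GB left
drive 2: place 29 GB, 3 GB left
drive 1: place 14 GB, 2 GB left
drive 2: place 3 GB, 0 GB left
drive 3: place 28 GB, 4 GB left
drive 4: place 31 GB, 1 GB left
drive 5: place 8 GB, 24 GB left
drive 5: place 11 GB, 13 GB left
drive 6: place 31 GB, 1 GB left
drive 7: place 15 GB, 17 GB left
drive 5: place 5 GB, 8 GB left
drive 8: place 26 GB, 6 GB left
8 drives × 32 GB = 256 GB; used 217 GB; unused 39 GB.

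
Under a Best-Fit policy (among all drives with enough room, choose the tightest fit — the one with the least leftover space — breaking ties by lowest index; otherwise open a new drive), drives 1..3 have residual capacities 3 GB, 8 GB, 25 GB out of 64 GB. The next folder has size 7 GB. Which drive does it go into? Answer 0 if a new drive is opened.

2

Drives with room: drive 2 (8 GB), drive 3 (25 GB).
Tightest fit is drive 2 with 8 GB free.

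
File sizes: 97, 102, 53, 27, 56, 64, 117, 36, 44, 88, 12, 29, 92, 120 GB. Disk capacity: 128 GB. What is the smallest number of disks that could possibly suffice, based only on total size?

8

Total size = 97 + 102 + 53 + 27 + 56 + 64 + 117 + 36 + 44 + 88 + 12 + 29 + 92 + 120 = 937 GB.
⌈937 / 128⌉ = 8.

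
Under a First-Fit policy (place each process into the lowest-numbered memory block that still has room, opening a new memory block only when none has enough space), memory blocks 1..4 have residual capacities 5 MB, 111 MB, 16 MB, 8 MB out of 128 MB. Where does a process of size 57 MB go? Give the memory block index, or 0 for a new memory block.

2

Memory blocks with room: memory block 2 (111 MB).
The first with room is memory block 2.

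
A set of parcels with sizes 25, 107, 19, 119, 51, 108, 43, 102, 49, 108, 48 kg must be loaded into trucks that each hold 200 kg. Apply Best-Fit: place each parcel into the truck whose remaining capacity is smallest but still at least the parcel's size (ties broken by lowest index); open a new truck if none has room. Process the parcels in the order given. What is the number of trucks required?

5 trucks

Put 25 kg in truck 1; 175 kg remain.
Put 107 kg in truck 1; 68 kg remain.
Put 19 kg in truck 1; 49 kg remain.
Put 119 kg in truck 2; 81 kg remain.
Put 51 kg in truck 2; 30 kg remain.
Put 108 kg in truck 3; 92 kg remain.
Put 43 kg in truck 1; 6 kg remain.
Put 102 kg in truck 4; 98 kg remain.
Put 49 kg in truck 3; 43 kg remain.
Put 108 kg in truck 5; 92 kg remain.
Put 48 kg in truck 5; 44 kg remain.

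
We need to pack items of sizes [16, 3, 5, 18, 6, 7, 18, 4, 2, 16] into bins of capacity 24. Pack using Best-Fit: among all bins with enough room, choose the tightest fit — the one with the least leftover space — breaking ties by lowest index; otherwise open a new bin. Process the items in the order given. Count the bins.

bin 1: place 16, 8 left
bin 1: place 3, 5 left
bin 1: place 5, 0 left
bin 2: place 18, 6 left
bin 2: place 6, 0 left
bin 3: place 7, 17 left
bin 4: place 18, 6 left
bin 4: place 4, 2 left
bin 4: place 2, 0 left
bin 3: place 16, 1 left
Final bins: [16,3,5] [18,6] [7,16] [18,4,2].

4 bins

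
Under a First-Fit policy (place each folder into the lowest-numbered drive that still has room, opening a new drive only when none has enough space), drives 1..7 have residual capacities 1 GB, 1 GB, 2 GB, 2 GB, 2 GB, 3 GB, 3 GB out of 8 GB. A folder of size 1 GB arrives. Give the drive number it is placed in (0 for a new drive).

1

Drives with room: drive 1 (1 GB), drive 2 (1 GB), drive 3 (2 GB), drive 4 (2 GB), drive 5 (2 GB), drive 6 (3 GB), drive 7 (3 GB).
The first with room is drive 1.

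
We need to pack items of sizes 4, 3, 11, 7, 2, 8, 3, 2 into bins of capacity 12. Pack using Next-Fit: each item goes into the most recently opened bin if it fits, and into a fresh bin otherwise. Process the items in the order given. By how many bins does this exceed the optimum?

1

Next-Fit: [4,3] [11] [7,2] [8,3] [2] → 5 bins.
Total size 40; any packing needs at least ⌈40/12⌉ = 4 bins.
An optimal packing achieves that bound: [11] [8,4] [7,3,2] [3,2] → 4 bins.
Excess: 5 − 4 = 1.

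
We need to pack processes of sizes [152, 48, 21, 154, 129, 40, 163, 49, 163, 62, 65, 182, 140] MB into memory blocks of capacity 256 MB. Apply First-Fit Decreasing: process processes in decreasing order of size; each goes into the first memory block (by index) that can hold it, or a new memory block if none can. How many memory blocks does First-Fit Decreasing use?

7

Sorted descending: 182, 163, 163, 154, 152, 140, 129, 65, 62, 49, 48, 40, 21.
memory block 1: place 182 MB, 74 MB left
memory block 2: place 163 MB, 93 MB left
memory block 3: place 163 MB, 93 MB left
memory block 4: place 154 MB, 102 MB left
memory block 5: place 152 MB, 104 MB left
memory block 6: place 140 MB, 116 MB left
memory block 7: place 129 MB, 127 MB left
memory block 1: place 65 MB, 9 MB left
memory block 2: place 62 MB, 31 MB left
memory block 3: place 49 MB, 44 MB left
memory block 4: place 48 MB, 54 MB left
memory block 3: place 40 MB, 4 MB left
memory block 2: place 21 MB, 10 MB left
Final memory blocks: [182,65] [163,62,21] [163,49,40] [154,48] [152] [140] [129].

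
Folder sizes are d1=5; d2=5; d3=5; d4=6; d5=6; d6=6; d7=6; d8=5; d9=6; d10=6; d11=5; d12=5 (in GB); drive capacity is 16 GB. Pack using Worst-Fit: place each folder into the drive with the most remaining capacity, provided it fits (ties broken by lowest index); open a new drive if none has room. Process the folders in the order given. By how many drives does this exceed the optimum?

0

Worst-Fit: [5,5,5] [6,6] [6,6] [5,6,5] [6,5] → 5 drives.
Total size 66 GB; any packing needs at least ⌈66/16⌉ = 5 drives.
So 5 is already optimal.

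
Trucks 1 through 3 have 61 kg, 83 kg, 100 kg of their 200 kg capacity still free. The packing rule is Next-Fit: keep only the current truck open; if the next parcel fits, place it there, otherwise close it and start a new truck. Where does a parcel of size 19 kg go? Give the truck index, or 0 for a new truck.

3

Next-Fit only looks at truck 3, which has 100 kg free.
19 kg fits there.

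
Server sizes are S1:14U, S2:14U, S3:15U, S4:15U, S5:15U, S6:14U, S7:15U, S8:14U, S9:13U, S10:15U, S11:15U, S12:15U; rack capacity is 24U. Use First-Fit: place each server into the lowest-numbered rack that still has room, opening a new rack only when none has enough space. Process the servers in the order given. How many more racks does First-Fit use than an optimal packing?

0

First-Fit: [14] [14] [15] [15] [15] [14] [15] [14] [13] [15] [15] [15] → 12 racks.
12 servers exceed 12U (half the capacity), and no two of those can share a rack, so at least 12 racks are needed.
So 12 is already optimal.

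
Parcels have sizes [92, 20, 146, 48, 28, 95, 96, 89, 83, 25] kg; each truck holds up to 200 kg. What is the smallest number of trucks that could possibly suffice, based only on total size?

Total size = 92 + 20 + 146 + 48 + 28 + 95 + 96 + 89 + 83 + 25 = 722 kg.
⌈722 / 200⌉ = 4.

4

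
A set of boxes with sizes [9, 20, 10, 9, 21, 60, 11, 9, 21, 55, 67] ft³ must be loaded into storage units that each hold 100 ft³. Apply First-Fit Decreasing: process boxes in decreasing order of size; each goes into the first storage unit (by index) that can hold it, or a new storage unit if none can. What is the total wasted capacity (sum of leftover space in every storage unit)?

8

Sorted descending: 67, 60, 55, 21, 21, 20, 11, 10, 9, 9, 9.
storage unit 1: place 67 ft³, 33 ft³ left
storage unit 2: place 60 ft³, 40 ft³ left
storage unit 3: place 55 ft³, 45 ft³ left
storage unit 1: place 21 ft³, 12 ft³ left
storage unit 2: place 21 ft³, 19 ft³ left
storage unit 3: place 20 ft³, 25 ft³ left
storage unit 1: place 11 ft³, 1 ft³ left
storage unit 2: place 10 ft³, 9 ft³ left
storage unit 2: place 9 ft³, 0 ft³ left
storage unit 3: place 9 ft³, 16 ft³ left
storage unit 3: place 9 ft³, 7 ft³ left
3 storage units × 100 ft³ = 300 ft³; used 292 ft³; unused 8 ft³.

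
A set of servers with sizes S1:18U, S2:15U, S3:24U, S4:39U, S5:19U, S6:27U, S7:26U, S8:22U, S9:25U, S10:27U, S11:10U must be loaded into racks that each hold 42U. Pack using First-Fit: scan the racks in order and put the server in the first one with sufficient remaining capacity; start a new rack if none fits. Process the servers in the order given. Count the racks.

Put S1 (18U) in rack 1; 24U remain.
Put S2 (15U) in rack 1; 9U remain.
Put S3 (24U) in rack 2; 18U remain.
Put S4 (39U) in rack 3; 3U remain.
Put S5 (19U) in rack 4; 23U remain.
Put S6 (27U) in rack 5; 15U remain.
Put S7 (26U) in rack 6; 16U remain.
Put S8 (22U) in rack 4; 1U remain.
Put S9 (25U) in rack 7; 17U remain.
Put S10 (27U) in rack 8; 15U remain.
Put S11 (10U) in rack 2; 8U remain.
Final racks: [18,15] [24,10] [39] [19,22] [27] [26] [25] [27].

8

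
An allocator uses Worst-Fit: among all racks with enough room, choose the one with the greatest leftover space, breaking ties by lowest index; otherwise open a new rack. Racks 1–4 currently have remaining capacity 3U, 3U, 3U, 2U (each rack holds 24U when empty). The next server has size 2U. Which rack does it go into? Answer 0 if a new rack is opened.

1

Racks with room: rack 1 (3U), rack 2 (3U), rack 3 (3U), rack 4 (2U).
Most room is rack 1 with 3U free.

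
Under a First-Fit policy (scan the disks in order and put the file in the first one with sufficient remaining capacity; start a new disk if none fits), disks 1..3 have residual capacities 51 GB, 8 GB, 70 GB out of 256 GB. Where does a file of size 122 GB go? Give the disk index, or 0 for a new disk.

0

No disk has ≥ 122 GB free, so a new disk is opened.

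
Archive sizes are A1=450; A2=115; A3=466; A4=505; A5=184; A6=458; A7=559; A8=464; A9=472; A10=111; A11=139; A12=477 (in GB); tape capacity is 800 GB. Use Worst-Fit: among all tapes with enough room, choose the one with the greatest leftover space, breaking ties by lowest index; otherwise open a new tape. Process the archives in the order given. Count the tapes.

tape 1: place A1 (450 GB), 350 GB left
tape 1: place A2 (115 GB), 235 GB left
tape 2: place A3 (466 GB), 334 GB left
tape 3: place A4 (505 GB), 295 GB left
tape 2: place A5 (184 GB), 150 GB left
tape 4: place A6 (458 GB), 342 GB left
tape 5: place A7 (559 GB), 241 GB left
tape 6: place A8 (464 GB), 336 GB left
tape 7: place A9 (472 GB), 328 GB left
tape 4: place A10 (111 GB), 231 GB left
tape 6: place A11 (139 GB), 197 GB left
tape 8: place A12 (477 GB), 323 GB left
Final tapes: [450,115] [466,184] [505] [458,111] [559] [464,139] [472] [477].

8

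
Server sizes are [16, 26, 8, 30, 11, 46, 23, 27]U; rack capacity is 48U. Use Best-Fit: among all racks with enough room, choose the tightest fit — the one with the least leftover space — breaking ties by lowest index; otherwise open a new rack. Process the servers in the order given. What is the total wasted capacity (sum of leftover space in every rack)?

Put 16U in rack 1; 32U remain.
Put 26U in rack 1; 6U remain.
Put 8U in rack 2; 40U remain.
Put 30U in rack 2; 10U remain.
Put 11U in rack 3; 37U remain.
Put 46U in rack 4; 2U remain.
Put 23U in rack 3; 14U remain.
Put 27U in rack 5; 21U remain.
5 racks × 48U = 240U; used 187U; unused 53U.

53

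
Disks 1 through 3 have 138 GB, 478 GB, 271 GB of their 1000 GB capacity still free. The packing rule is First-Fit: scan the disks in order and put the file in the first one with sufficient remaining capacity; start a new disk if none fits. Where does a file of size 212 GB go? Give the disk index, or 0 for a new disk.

2

Disks with room: disk 2 (478 GB), disk 3 (271 GB).
The first with room is disk 2.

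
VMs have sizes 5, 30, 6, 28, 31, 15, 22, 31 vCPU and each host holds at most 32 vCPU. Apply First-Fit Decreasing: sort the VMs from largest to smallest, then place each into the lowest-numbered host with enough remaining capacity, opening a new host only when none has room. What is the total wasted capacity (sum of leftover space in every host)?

Sorted descending: 31, 31, 30, 28, 22, 15, 6, 5.
Put 31 vCPU in host 1; 1 vCPU remain.
Put 31 vCPU in host 2; 1 vCPU remain.
Put 30 vCPU in host 3; 2 vCPU remain.
Put 28 vCPU in host 4; 4 vCPU remain.
Put 22 vCPU in host 5; 10 vCPU remain.
Put 15 vCPU in host 6; 17 vCPU remain.
Put 6 vCPU in host 5; 4 vCPU remain.
Put 5 vCPU in host 6; 12 vCPU remain.
6 hosts × 32 vCPU = 192 vCPU; used 168 vCPU; unused 24 vCPU.

24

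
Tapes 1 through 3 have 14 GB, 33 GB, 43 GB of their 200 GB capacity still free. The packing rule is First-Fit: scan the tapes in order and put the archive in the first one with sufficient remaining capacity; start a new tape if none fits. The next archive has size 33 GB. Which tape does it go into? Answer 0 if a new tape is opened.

Tapes with room: tape 2 (33 GB), tape 3 (43 GB).
The first with room is tape 2.

2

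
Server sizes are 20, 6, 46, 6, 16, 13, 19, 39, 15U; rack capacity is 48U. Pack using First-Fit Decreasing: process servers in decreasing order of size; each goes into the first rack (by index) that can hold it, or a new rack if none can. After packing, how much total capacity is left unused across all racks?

12

Sorted descending: 46, 39, 20, 19, 16, 15, 13, 6, 6.
Put 46U in rack 1; 2U remain.
Put 39U in rack 2; 9U remain.
Put 20U in rack 3; 28U remain.
Put 19U in rack 3; 9U remain.
Put 16U in rack 4; 32U remain.
Put 15U in rack 4; 17U remain.
Put 13U in rack 4; 4U remain.
Put 6U in rack 2; 3U remain.
Put 6U in rack 3; 3U remain.
4 racks × 48U = 192U; used 180U; unused 12U.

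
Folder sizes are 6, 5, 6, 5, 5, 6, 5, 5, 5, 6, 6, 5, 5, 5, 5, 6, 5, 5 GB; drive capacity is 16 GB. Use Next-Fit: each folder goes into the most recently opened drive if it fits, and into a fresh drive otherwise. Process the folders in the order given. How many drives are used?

Put 6 GB in drive 1; 10 GB remain.
Put 5 GB in drive 1; 5 GB remain.
Put 6 GB in drive 2; 10 GB remain.
Put 5 GB in drive 2; 5 GB remain.
Put 5 GB in drive 2; 0 GB remain.
Put 6 GB in drive 3; 10 GB remain.
Put 5 GB in drive 3; 5 GB remain.
Put 5 GB in drive 3; 0 GB remain.
Put 5 GB in drive 4; 11 GB remain.
Put 6 GB in drive 4; 5 GB remain.
Put 6 GB in drive 5; 10 GB remain.
Put 5 GB in drive 5; 5 GB remain.
Put 5 GB in drive 5; 0 GB remain.
Put 5 GB in drive 6; 11 GB remain.
Put 5 GB in drive 6; 6 GB remain.
Put 6 GB in drive 6; 0 GB remain.
Put 5 GB in drive 7; 11 GB remain.
Put 5 GB in drive 7; 6 GB remain.
Final drives: [6,5] [6,5,5] [6,5,5] [5,6] [6,5,5] [5,5,6] [5,5].

7 drives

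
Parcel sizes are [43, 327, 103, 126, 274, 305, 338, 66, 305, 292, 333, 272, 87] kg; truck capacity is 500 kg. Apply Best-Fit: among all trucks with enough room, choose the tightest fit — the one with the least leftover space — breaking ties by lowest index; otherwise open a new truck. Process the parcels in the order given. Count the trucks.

43 kg → truck 1 (remaining 457 kg)
327 kg → truck 1 (remaining 130 kg)
103 kg → truck 1 (remaining 27 kg)
126 kg → truck 2 (remaining 374 kg)
274 kg → truck 2 (remaining 100 kg)
305 kg → truck 3 (remaining 195 kg)
338 kg → truck 4 (remaining 162 kg)
66 kg → truck 2 (remaining 34 kg)
305 kg → truck 5 (remaining 195 kg)
292 kg → truck 6 (remaining 208 kg)
333 kg → truck 7 (remaining 167 kg)
272 kg → truck 8 (remaining 228 kg)
87 kg → truck 4 (remaining 75 kg)
Final trucks: [43,327,103] [126,274,66] [305] [338,87] [305] [292] [333] [272].

8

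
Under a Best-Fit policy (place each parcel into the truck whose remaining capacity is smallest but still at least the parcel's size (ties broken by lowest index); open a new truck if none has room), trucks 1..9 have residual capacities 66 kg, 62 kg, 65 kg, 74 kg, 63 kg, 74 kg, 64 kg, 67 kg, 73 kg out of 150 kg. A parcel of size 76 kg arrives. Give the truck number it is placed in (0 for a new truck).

No truck has ≥ 76 kg free, so a new truck is opened.

0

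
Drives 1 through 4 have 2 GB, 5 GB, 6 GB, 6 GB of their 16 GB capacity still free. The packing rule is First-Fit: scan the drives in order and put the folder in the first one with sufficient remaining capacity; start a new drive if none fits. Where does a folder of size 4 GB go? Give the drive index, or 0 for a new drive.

Drives with room: drive 2 (5 GB), drive 3 (6 GB), drive 4 (6 GB).
The first with room is drive 2.

2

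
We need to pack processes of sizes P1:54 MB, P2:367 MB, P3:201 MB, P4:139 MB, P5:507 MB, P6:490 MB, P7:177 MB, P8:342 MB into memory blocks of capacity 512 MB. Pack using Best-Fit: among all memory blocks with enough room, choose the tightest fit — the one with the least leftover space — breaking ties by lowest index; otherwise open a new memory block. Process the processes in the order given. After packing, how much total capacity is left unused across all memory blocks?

Put P1 (54 MB) in memory block 1; 458 MB remain.
Put P2 (367 MB) in memory block 1; 91 MB remain.
Put P3 (201 MB) in memory block 2; 311 MB remain.
Put P4 (139 MB) in memory block 2; 172 MB remain.
Put P5 (507 MB) in memory block 3; 5 MB remain.
Put P6 (490 MB) in memory block 4; 22 MB remain.
Put P7 (177 MB) in memory block 5; 335 MB remain.
Put P8 (342 MB) in memory block 6; 170 MB remain.
6 memory blocks × 512 MB = 3072 MB; used 2277 MB; unused 795 MB.

795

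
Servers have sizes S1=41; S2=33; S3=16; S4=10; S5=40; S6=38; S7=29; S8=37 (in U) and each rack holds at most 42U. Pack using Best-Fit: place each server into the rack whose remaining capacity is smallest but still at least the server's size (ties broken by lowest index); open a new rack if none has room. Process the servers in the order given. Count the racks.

7 racks

rack 1: place S1 (41U), 1U left
rack 2: place S2 (33U), 9U left
rack 3: place S3 (16U), 26U left
rack 3: place S4 (10U), 16U left
rack 4: place S5 (40U), 2U left
rack 5: place S6 (38U), 4U left
rack 6: place S7 (29U), 13U left
rack 7: place S8 (37U), 5U left
Final racks: [41] [33] [16,10] [40] [38] [29] [37].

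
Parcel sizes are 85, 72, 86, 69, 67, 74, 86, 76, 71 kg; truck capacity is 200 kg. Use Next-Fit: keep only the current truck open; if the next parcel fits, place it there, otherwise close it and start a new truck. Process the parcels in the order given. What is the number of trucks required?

5 trucks

Put 85 kg in truck 1; 115 kg remain.
Put 72 kg in truck 1; 43 kg remain.
Put 86 kg in truck 2; 114 kg remain.
Put 69 kg in truck 2; 45 kg remain.
Put 67 kg in truck 3; 133 kg remain.
Put 74 kg in truck 3; 59 kg remain.
Put 86 kg in truck 4; 114 kg remain.
Put 76 kg in truck 4; 38 kg remain.
Put 71 kg in truck 5; 129 kg remain.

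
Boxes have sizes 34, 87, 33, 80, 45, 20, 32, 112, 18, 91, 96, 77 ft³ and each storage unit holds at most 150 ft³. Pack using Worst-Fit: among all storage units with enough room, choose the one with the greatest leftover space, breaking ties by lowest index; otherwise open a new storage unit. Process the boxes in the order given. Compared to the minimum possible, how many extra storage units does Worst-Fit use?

Worst-Fit: [34,87] [33,80] [45,20,32,18] [112] [91] [96] [77] → 7 storage units.
6 boxes exceed 75 ft³ (half the capacity), and no two of those can share a storage unit, so at least 6 storage units are needed.
An optimal packing achieves that bound: [112,34] [96,45] [91,33,20] [87,32,18] [80] [77] → 6 storage units.
Excess: 7 − 6 = 1.

1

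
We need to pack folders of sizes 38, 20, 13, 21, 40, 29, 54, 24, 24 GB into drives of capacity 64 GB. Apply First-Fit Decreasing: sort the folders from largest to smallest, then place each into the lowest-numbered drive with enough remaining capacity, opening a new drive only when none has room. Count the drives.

Sorted descending: 54, 40, 38, 29, 24, 24, 21, 20, 13.
drive 1: place 54 GB, 10 GB left
drive 2: place 40 GB, 24 GB left
drive 3: place 38 GB, 26 GB left
drive 4: place 29 GB, 35 GB left
drive 2: place 24 GB, 0 GB left
drive 3: place 24 GB, 2 GB left
drive 4: place 21 GB, 14 GB left
drive 5: place 20 GB, 44 GB left
drive 4: place 13 GB, 1 GB left

5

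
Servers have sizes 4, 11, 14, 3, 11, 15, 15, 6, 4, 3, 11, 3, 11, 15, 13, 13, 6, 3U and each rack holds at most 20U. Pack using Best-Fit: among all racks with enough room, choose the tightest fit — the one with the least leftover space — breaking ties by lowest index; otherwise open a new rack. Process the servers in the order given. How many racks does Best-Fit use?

10

Put 4U in rack 1; 16U remain.
Put 11U in rack 1; 5U remain.
Put 14U in rack 2; 6U remain.
Put 3U in rack 1; 2U remain.
Put 11U in rack 3; 9U remain.
Put 15U in rack 4; 5U remain.
Put 15U in rack 5; 5U remain.
Put 6U in rack 2; 0U remain.
Put 4U in rack 4; 1U remain.
Put 3U in rack 5; 2U remain.
Put 11U in rack 6; 9U remain.
Put 3U in rack 3; 6U remain.
Put 11U in rack 7; 9U remain.
Put 15U in rack 8; 5U remain.
Put 13U in rack 9; 7U remain.
Put 13U in rack 10; 7U remain.
Put 6U in rack 3; 0U remain.
Put 3U in rack 8; 2U remain.
Final racks: [4,11,3] [14,6] [11,3,6] [15,4] [15,3] [11] [11] [15,3] [13] [13].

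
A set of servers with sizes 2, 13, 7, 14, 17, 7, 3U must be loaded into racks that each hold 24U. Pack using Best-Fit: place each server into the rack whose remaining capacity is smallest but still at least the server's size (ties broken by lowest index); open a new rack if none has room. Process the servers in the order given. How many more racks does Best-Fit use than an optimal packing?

0

Best-Fit: [2,13,7] [14,3] [17,7] → 3 racks.
Total size 63U; any packing needs at least ⌈63/24⌉ = 3 racks.
So 3 is already optimal.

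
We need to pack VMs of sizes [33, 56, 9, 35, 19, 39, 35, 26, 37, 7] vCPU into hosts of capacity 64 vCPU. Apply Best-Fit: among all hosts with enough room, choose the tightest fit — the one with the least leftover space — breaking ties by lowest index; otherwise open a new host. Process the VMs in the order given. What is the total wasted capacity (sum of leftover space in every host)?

host 1: place 33 vCPU, 31 vCPU left
host 2: place 56 vCPU, 8 vCPU left
host 1: place 9 vCPU, 22 vCPU left
host 3: place 35 vCPU, 29 vCPU left
host 1: place 19 vCPU, 3 vCPU left
host 4: place 39 vCPU, 25 vCPU left
host 5: place 35 vCPU, 29 vCPU left
host 3: place 26 vCPU, 3 vCPU left
host 6: place 37 vCPU, 27 vCPU left
host 2: place 7 vCPU, 1 vCPU left
6 hosts × 64 vCPU = 384 vCPU; used 296 vCPU; unused 88 vCPU.

88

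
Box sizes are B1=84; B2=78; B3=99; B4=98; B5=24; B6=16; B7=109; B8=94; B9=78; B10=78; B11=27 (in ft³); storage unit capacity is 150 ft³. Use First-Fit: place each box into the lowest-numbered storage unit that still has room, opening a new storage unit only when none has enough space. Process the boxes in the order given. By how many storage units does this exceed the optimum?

0

First-Fit: [84,24,16] [78,27] [99] [98] [109] [94] [78] [78] → 8 storage units.
8 boxes exceed 75 ft³ (half the capacity), and no two of those can share a storage unit, so at least 8 storage units are needed.
So 8 is already optimal.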